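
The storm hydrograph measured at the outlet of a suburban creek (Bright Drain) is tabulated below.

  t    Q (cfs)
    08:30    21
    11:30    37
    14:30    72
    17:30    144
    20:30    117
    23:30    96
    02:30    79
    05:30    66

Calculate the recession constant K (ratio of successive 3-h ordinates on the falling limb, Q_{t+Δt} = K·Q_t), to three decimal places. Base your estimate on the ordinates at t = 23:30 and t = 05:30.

K ≈ 0.829

Using the recession-limb readings at t = 23:30 and t = 05:30: Q falls from 96 to 66 cfs over 2 intervals.
K = (Q₂/Q₁)^(1/2) = (66/96)^(1/2) = 0.829.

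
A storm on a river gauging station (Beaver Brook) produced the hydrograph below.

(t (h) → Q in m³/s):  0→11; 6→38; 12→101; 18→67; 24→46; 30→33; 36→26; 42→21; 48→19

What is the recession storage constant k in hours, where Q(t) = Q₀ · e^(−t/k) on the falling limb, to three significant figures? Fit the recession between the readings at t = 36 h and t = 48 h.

On the falling limb, Q drops from 26 to 19 m³/s between t = 36 h and t = 48 h (Δt = 12 h).
k = −Δt / ln(Q₂/Q₁) = −12 / ln(19/26) = 38.3 h.

k ≈ 38.3 h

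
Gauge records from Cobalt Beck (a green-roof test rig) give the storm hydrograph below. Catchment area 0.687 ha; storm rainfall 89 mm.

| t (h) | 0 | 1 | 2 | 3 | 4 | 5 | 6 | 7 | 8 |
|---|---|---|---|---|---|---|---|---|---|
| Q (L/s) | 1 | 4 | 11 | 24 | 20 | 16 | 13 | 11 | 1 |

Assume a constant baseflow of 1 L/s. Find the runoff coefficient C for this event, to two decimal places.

C ≈ 0.54

ΣQ_DR = 92.00 L/s; V = ΣQ_DR·Δt = 3.312 × 10^5 L.
Runoff depth d = V / A = 48.21 mm.
C = d / P = 48.21 / 89 = 0.54.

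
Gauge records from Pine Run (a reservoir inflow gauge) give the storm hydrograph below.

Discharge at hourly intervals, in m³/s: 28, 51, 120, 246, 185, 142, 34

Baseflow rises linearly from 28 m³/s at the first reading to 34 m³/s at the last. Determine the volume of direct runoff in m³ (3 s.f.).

V ≈ 2.12 × 10^6 m³

Direct-runoff ordinates (Q − Q_b): 0.00, 22.00, 90.00, 215.00, 153.00, 109.00, 0.00 m³/s.
ΣQ_DR = 589.0 m³/s.
With Δt = 1 h = 3600 s, V = ΣQ_DR · Δt = 589.0 × 3600 = 2.12 × 10^6 m³.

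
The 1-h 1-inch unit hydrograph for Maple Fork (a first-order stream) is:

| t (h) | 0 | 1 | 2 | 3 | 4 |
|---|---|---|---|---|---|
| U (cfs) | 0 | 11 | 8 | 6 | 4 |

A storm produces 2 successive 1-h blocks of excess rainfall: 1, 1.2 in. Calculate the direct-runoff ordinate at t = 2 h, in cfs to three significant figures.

By discrete convolution, Q_j = Σ (P_i / 1 in) · U_{j−i}.
At t = 2 h (j=2): Q = (1/1)·8 + (1.2/1)·11 = 21.2 cfs.

Q ≈ 21.2 cfs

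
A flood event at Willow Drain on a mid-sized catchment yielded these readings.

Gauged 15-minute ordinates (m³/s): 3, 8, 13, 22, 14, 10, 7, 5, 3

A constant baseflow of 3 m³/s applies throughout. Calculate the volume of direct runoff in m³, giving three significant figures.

Direct-runoff ordinates (Q − Q_b): 0.0, 5.0, 10.0, 19.0, 11.0, 7.0, 4.0, 2.0, 0.0 m³/s.
ΣQ_DR = 58.00 m³/s.
With Δt = 0.25 h = 900 s, V = ΣQ_DR · Δt = 58.00 × 900 = 52200 m³.

V ≈ 52200 m³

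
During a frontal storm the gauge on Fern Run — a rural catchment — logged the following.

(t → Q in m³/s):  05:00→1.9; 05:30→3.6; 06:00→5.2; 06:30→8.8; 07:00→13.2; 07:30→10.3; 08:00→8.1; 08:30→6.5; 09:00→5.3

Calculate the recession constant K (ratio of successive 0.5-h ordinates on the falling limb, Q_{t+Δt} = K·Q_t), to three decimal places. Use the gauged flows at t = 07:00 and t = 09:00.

Using the recession-limb readings at t = 07:00 and t = 09:00: Q falls from 13.2 to 5.3 m³/s over 4 intervals.
K = (Q₂/Q₁)^(1/4) = (5.3/13.2)^(1/4) = 0.796.

K ≈ 0.796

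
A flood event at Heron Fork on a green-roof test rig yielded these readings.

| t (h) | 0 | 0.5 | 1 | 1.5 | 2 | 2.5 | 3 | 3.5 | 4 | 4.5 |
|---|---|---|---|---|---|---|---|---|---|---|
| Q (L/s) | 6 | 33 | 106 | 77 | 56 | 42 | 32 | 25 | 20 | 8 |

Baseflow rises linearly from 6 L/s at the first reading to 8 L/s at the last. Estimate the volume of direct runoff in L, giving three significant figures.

V ≈ 6.03 × 10^5 L

Direct-runoff ordinates (Q − Q_b): 0.00, 26.78, 99.56, 70.33, 49.11, 34.89, 24.67, 17.44, 12.22, 0.00 L/s.
ΣQ_DR = 335.0 L/s.
With Δt = 0.5 h = 1800 s, V = ΣQ_DR · Δt = 335.0 × 1800 = 6.03 × 10^5 L.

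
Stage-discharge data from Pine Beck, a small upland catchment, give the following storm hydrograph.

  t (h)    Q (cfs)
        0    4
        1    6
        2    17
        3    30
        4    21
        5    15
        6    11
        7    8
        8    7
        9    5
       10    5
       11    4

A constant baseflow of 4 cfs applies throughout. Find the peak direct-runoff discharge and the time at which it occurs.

Subtracting baseflow gives direct-runoff ordinates: 0.0, 2.0, 13.0, 26.0, 17.0, 11.0, 7.0, 4.0, 3.0, 1.0, 1.0, 0.0 cfs.
The maximum is 26.0 cfs, occurring at the reading for t = 3 h.

Q_p = 26.0 cfs at t = 3 h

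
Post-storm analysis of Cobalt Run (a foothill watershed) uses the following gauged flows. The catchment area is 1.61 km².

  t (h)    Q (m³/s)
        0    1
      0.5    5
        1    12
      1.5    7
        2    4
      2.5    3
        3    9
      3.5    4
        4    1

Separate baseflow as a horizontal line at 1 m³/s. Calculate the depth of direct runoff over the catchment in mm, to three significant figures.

d ≈ 41.4 mm

Direct runoff: 0.0, 4.0, 11.0, 6.0, 3.0, 2.0, 8.0, 3.0, 0.0 m³/s; ΣQ_DR = 37.00 m³/s.
V = ΣQ_DR · Δt = 37.00 × 1800 s = 66600 m³.
Over A = 1.61 km², depth = V / A = 41.4 mm.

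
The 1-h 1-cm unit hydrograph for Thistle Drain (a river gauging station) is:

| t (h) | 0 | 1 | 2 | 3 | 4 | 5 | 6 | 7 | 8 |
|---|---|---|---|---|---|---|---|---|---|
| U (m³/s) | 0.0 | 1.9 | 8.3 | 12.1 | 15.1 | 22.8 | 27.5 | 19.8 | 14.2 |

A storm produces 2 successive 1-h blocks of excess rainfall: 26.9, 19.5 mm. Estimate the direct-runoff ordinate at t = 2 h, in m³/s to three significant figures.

By discrete convolution, Q_j = Σ (P_i / 10 mm) · U_{j−i}.
At t = 2 h (j=2): Q = (26.9/10)·8.3 + (19.5/10)·1.9 = 26.0 m³/s.

Q ≈ 26.0 m³/s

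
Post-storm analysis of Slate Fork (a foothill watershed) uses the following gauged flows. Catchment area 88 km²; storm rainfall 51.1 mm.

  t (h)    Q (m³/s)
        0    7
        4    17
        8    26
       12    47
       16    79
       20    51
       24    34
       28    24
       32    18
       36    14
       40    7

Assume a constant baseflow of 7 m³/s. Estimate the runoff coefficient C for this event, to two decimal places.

C ≈ 0.79

ΣQ_DR = 247.0 m³/s; V = ΣQ_DR·Δt = 3.557 × 10^6 m³.
Runoff depth d = V / A = 40.42 mm.
C = d / P = 40.42 / 51.1 = 0.79.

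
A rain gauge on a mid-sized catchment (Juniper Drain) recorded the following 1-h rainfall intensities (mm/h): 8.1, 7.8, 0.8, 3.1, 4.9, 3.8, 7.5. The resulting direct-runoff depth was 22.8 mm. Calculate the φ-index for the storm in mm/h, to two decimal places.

φ ≈ 2.07 mm/h

Only the 6 blocks with intensity above φ contribute runoff: 8.1, 7.8, 3.1, 4.9, 3.8, 7.5 mm/h.
Σ(I−φ)·Δt = d  ⇒  (8.1+7.8+3.1+4.9+3.8+7.5 − 6φ)·1 = 22.8
φ = (35.20 − 22.8/1) / 6 = 2.07 mm/h.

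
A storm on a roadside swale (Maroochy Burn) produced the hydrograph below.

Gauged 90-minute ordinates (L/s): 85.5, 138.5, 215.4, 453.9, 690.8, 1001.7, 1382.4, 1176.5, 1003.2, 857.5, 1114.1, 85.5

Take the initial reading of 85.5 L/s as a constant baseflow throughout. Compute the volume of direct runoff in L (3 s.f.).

V ≈ 3.88 × 10^7 L

Direct-runoff ordinates (Q − Q_b): 0.0, 53.0, 129.9, 368.4, 605.3, 916.2, 1296.9, 1091.0, 917.7, 772.0, 1028.6, 0.0 L/s.
ΣQ_DR = 7179 L/s.
With Δt = 1.5 h = 5400 s, V = ΣQ_DR · Δt = 7179 × 5400 = 3.88 × 10^7 L.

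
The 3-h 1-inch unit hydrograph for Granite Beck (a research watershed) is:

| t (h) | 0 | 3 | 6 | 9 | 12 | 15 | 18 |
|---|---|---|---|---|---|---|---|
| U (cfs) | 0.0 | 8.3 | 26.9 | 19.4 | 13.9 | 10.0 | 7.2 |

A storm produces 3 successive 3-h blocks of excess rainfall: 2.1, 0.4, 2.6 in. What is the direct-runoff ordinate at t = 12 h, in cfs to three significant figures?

By discrete convolution, Q_j = Σ (P_i / 1 in) · U_{j−i}.
At t = 12 h (j=4): Q = (2.1/1)·13.9 + (0.4/1)·19.4 + (2.6/1)·26.9 = 107 cfs.

Q ≈ 107 cfs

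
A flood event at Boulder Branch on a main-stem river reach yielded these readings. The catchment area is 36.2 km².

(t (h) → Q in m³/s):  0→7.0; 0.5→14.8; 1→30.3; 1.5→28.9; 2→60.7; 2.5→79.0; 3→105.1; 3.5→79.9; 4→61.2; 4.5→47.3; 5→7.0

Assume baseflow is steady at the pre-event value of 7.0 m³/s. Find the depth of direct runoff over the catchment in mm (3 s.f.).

Direct runoff: 0.0, 7.8, 23.3, 21.9, 53.7, 72.0, 98.1, 72.9, 54.2, 40.3, 0.0 m³/s; ΣQ_DR = 444.2 m³/s.
V = ΣQ_DR · Δt = 444.2 × 1800 s = 7.996 × 10^5 m³.
Over A = 36.2 km², depth = V / A = 22.1 mm.

d ≈ 22.1 mm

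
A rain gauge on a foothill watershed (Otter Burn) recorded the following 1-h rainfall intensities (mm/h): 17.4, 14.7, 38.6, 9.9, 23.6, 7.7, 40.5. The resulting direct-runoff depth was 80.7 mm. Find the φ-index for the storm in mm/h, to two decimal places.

Only the 5 blocks with intensity above φ contribute runoff: 17.4, 14.7, 38.6, 23.6, 40.5 mm/h.
Σ(I−φ)·Δt = d  ⇒  (17.4+14.7+38.6+23.6+40.5 − 5φ)·1 = 80.7
φ = (134.8 − 80.7/1) / 5 = 10.82 mm/h.

φ ≈ 10.82 mm/h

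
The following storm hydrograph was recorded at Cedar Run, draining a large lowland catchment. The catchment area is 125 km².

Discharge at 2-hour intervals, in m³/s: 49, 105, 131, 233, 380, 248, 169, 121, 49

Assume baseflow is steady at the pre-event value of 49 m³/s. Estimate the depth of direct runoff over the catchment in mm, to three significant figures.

d ≈ 60.1 mm

Direct runoff: 0.0, 56.0, 82.0, 184.0, 331.0, 199.0, 120.0, 72.0, 0.0 m³/s; ΣQ_DR = 1044 m³/s.
V = ΣQ_DR · Δt = 1044 × 7200 s = 7.517 × 10^6 m³.
Over A = 125 km², depth = V / A = 60.1 mm.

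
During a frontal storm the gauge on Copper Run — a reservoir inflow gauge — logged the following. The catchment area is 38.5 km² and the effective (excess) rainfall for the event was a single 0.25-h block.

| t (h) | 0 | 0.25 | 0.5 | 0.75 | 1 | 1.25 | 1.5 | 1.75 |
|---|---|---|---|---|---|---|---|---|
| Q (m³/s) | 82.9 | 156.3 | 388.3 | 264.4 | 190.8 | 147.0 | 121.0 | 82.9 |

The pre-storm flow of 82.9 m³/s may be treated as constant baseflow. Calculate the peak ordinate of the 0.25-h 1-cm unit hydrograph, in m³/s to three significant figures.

U_p ≈ 170 m³/s

Direct runoff: 0.0, 73.4, 305.4, 181.5, 107.9, 64.1, 38.1, 0.0 m³/s; ΣQ_DR = 770.4 m³/s, peak = 305.4 m³/s.
Runoff depth d = ΣQ_DR·Δt / A = 770.4 × 900 / (38.5 km²) = 18.01 mm.
The 1-cm UH is the DRH scaled by (10 mm)/d, so U_p = 305.4 × 10/18.01 = 170 m³/s.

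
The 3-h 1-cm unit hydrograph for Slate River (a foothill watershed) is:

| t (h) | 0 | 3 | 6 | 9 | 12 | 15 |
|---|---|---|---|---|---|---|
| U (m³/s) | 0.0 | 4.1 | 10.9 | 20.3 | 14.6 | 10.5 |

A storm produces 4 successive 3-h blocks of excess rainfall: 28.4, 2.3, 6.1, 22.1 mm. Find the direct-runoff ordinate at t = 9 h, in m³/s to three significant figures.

Q ≈ 62.7 m³/s

By discrete convolution, Q_j = Σ (P_i / 10 mm) · U_{j−i}.
At t = 9 h (j=3): Q = (28.4/10)·20.3 + (2.3/10)·10.9 + (6.1/10)·4.1 + (22.1/10)·0.0 = 62.7 m³/s.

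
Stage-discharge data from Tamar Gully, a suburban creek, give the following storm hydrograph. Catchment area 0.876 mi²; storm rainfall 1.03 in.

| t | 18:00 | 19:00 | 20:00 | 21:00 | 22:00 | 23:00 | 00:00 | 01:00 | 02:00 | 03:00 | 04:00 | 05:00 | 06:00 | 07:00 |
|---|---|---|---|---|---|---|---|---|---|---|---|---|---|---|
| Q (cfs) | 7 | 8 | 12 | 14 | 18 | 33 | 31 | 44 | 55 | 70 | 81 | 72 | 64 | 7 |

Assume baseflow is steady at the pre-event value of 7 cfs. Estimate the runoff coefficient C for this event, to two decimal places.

ΣQ_DR = 418.0 cfs; V = ΣQ_DR·Δt = 1.505 × 10^6 ft³.
Runoff depth d = V / A = 0.7394 in.
C = d / P = 0.7394 / 1.03 = 0.72.

C ≈ 0.72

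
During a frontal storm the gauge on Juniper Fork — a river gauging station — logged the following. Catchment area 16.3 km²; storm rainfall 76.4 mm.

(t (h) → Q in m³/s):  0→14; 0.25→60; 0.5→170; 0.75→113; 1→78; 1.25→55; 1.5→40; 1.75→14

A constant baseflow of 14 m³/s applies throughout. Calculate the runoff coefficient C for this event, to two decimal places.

C ≈ 0.31

ΣQ_DR = 432.0 m³/s; V = ΣQ_DR·Δt = 3.888 × 10^5 m³.
Runoff depth d = V / A = 23.85 mm.
C = d / P = 23.85 / 76.4 = 0.31.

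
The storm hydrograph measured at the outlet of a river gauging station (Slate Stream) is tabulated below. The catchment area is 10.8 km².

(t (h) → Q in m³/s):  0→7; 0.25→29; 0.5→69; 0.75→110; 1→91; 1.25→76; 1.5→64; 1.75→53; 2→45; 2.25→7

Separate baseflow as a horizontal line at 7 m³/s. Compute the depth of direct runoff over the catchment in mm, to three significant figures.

Direct runoff: 0.0, 22.0, 62.0, 103.0, 84.0, 69.0, 57.0, 46.0, 38.0, 0.0 m³/s; ΣQ_DR = 481.0 m³/s.
V = ΣQ_DR · Δt = 481.0 × 900 s = 4.329 × 10^5 m³.
Over A = 10.8 km², depth = V / A = 40.1 mm.

d ≈ 40.1 mm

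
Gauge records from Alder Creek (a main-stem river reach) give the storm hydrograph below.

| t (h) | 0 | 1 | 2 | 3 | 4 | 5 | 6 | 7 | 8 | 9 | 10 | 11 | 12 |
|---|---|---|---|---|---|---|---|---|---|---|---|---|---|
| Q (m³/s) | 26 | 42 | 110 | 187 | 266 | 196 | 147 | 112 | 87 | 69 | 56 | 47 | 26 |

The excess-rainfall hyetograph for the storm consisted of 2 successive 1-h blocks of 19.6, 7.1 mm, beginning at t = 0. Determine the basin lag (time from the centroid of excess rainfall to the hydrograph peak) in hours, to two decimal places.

Centroid of excess rainfall: t_c = Σ P_i·t̄_i / ΣP_i = 0.7659 h (block centres at 0.5, 1.5 h).
Hydrograph peak occurs at t = 4 h, so basin lag t_L = 4 − 0.7659 = 3.23 h.

t_L ≈ 3.23 h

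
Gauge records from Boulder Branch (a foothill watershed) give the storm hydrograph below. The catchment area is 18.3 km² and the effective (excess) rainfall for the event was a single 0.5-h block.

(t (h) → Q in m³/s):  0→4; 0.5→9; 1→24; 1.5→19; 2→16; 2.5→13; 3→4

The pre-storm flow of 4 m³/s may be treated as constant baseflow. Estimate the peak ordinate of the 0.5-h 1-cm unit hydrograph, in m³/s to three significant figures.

U_p ≈ 33.3 m³/s

Direct runoff: 0.0, 5.0, 20.0, 15.0, 12.0, 9.0, 0.0 m³/s; ΣQ_DR = 61.00 m³/s, peak = 20.0 m³/s.
Runoff depth d = ΣQ_DR·Δt / A = 61.00 × 1800 / (18.3 km²) = 6.000 mm.
The 1-cm UH is the DRH scaled by (10 mm)/d, so U_p = 20.0 × 10/6.000 = 33.3 m³/s.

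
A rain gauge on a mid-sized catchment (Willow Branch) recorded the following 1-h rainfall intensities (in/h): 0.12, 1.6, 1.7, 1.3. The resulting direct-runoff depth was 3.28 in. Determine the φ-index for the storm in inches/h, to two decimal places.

φ ≈ 0.44 in/h

Only the 3 blocks with intensity above φ contribute runoff: 1.6, 1.7, 1.3 in/h.
Σ(I−φ)·Δt = d  ⇒  (1.6+1.7+1.3 − 3φ)·1 = 3.28
φ = (4.600 − 3.28/1) / 3 = 0.44 in/h.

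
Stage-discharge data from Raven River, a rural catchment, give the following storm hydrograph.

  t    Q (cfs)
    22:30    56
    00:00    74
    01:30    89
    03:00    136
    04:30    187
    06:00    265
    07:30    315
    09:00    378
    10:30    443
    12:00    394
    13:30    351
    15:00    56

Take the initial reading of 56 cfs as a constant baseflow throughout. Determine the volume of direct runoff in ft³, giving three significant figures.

Direct-runoff ordinates (Q − Q_b): 0.0, 18.0, 33.0, 80.0, 131.0, 209.0, 259.0, 322.0, 387.0, 338.0, 295.0, 0.0 cfs.
ΣQ_DR = 2072 cfs.
With Δt = 1.5 h = 5400 s, V = ΣQ_DR · Δt = 2072 × 5400 = 1.12 × 10^7 ft³.

V ≈ 1.12 × 10^7 ft³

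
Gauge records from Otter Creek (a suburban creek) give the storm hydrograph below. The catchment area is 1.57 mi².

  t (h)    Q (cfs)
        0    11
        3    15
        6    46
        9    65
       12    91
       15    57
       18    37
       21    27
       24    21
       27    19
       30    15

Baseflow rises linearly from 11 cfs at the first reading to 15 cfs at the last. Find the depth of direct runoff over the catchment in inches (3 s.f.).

Direct runoff: 0.00, 3.60, 34.20, 52.80, 78.40, 44.00, 23.60, 13.20, 6.80, 4.40, 0.00 cfs; ΣQ_DR = 261.0 cfs.
V = ΣQ_DR · Δt = 261.0 × 10800 s = 2.819 × 10^6 ft³.
Over A = 1.57 mi², depth = V / A = 0.773 in.

d ≈ 0.773 in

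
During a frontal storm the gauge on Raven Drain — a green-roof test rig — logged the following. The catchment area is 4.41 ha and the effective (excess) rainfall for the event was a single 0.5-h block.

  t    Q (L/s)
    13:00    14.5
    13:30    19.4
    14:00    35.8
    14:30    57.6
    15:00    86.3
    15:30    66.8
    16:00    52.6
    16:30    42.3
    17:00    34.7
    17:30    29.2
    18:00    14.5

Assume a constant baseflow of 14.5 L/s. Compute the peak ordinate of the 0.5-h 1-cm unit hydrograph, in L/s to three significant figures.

U_p ≈ 59.8 L/s

Direct runoff: 0.0, 4.9, 21.3, 43.1, 71.8, 52.3, 38.1, 27.8, 20.2, 14.7, 0.0 L/s; ΣQ_DR = 294.2 L/s, peak = 71.8 L/s.
Runoff depth d = ΣQ_DR·Δt / A = 294.2 × 1800 / (4.41 ha) = 12.01 mm.
The 1-cm UH is the DRH scaled by (10 mm)/d, so U_p = 71.8 × 10/12.01 = 59.8 L/s.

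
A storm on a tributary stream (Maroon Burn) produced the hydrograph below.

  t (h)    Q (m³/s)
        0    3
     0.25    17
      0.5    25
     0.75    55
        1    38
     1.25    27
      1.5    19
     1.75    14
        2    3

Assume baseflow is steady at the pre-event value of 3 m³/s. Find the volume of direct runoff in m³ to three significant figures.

V ≈ 1.57 × 10^5 m³

Direct-runoff ordinates (Q − Q_b): 0.0, 14.0, 22.0, 52.0, 35.0, 24.0, 16.0, 11.0, 0.0 m³/s.
ΣQ_DR = 174.0 m³/s.
With Δt = 0.25 h = 900 s, V = ΣQ_DR · Δt = 174.0 × 900 = 1.57 × 10^5 m³.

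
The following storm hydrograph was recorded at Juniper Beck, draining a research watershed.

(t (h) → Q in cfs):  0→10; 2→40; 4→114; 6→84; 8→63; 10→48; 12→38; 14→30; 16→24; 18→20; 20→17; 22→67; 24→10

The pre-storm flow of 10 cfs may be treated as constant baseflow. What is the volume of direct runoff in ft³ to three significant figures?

Direct-runoff ordinates (Q − Q_b): 0.0, 30.0, 104.0, 74.0, 53.0, 38.0, 28.0, 20.0, 14.0, 10.0, 7.0, 57.0, 0.0 cfs.
ΣQ_DR = 435.0 cfs.
With Δt = 2 h = 7200 s, V = ΣQ_DR · Δt = 435.0 × 7200 = 3.13 × 10^6 ft³.

V ≈ 3.13 × 10^6 ft³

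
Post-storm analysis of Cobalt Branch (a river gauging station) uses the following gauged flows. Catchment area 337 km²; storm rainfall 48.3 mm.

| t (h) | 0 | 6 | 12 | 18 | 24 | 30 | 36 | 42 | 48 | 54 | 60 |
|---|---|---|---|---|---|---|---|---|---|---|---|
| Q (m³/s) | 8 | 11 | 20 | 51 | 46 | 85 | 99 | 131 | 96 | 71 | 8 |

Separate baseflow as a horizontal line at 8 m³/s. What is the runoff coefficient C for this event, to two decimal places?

ΣQ_DR = 538.0 m³/s; V = ΣQ_DR·Δt = 1.162 × 10^7 m³.
Runoff depth d = V / A = 34.48 mm.
C = d / P = 34.48 / 48.3 = 0.71.

C ≈ 0.71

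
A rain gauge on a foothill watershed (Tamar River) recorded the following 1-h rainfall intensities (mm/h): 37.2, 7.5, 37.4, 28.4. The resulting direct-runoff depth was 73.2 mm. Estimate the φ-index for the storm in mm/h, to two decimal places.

Only the 3 blocks with intensity above φ contribute runoff: 37.2, 37.4, 28.4 mm/h.
Σ(I−φ)·Δt = d  ⇒  (37.2+37.4+28.4 − 3φ)·1 = 73.2
φ = (103.0 − 73.2/1) / 3 = 9.93 mm/h.

φ ≈ 9.93 mm/h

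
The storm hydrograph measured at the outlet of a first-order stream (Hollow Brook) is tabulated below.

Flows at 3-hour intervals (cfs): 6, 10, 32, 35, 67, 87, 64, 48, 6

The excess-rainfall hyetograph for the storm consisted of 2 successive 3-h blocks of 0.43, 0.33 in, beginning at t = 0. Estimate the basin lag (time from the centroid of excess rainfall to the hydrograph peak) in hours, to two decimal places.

Centroid of excess rainfall: t_c = Σ P_i·t̄_i / ΣP_i = 2.8026 h (block centres at 1.5, 4.5 h).
Hydrograph peak occurs at t = 15 h, so basin lag t_L = 15 − 2.8026 = 12.20 h.

t_L ≈ 12.20 h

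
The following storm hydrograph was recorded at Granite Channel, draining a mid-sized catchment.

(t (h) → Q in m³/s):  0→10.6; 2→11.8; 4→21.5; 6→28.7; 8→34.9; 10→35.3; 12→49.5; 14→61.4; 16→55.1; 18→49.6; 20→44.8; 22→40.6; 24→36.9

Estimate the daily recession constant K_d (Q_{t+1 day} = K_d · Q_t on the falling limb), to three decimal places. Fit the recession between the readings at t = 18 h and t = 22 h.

Between t = 18 h and t = 22 h the flow falls from 49.6 to 40.6 m³/s over 2×2 h = 4 h.
Per-interval ratio K = (40.6/49.6)^(1/2) = 0.9047; K_d = K^(24/2) = 0.301.

K_d ≈ 0.301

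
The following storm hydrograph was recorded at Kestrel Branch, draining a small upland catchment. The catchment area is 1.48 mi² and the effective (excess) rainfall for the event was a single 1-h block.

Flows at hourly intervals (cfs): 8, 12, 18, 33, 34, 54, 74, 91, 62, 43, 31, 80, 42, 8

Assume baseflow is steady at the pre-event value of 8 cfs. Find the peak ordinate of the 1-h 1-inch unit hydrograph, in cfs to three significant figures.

U_p ≈ 166 cfs

Direct runoff: 0.0, 4.0, 10.0, 25.0, 26.0, 46.0, 66.0, 83.0, 54.0, 35.0, 23.0, 72.0, 34.0, 0.0 cfs; ΣQ_DR = 478.0 cfs, peak = 83.0 cfs.
Runoff depth d = ΣQ_DR·Δt / A = 478.0 × 3600 / (1.48 mi²) = 0.5005 in.
The 1-inch UH is the DRH scaled by (1 in)/d, so U_p = 83.0 × 1/0.5005 = 166 cfs.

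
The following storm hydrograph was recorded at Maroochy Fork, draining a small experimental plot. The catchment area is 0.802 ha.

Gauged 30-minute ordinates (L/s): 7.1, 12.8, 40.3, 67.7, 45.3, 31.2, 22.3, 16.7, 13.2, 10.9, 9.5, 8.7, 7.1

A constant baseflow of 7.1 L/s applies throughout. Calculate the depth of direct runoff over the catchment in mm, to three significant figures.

Direct runoff: 0.0, 5.7, 33.2, 60.6, 38.2, 24.1, 15.2, 9.6, 6.1, 3.8, 2.4, 1.6, 0.0 L/s; ΣQ_DR = 200.5 L/s.
V = ΣQ_DR · Δt = 200.5 × 1800 s = 3.609 × 10^5 L.
Over A = 0.802 ha, depth = V / A = 45.0 mm.

d ≈ 45.0 mm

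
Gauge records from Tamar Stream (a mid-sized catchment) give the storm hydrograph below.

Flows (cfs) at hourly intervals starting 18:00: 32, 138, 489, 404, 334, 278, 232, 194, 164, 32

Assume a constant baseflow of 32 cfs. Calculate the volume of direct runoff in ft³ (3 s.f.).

V ≈ 7.12 × 10^6 ft³

Direct-runoff ordinates (Q − Q_b): 0.0, 106.0, 457.0, 372.0, 302.0, 246.0, 200.0, 162.0, 132.0, 0.0 cfs.
ΣQ_DR = 1977 cfs.
With Δt = 1 h = 3600 s, V = ΣQ_DR · Δt = 1977 × 3600 = 7.12 × 10^6 ft³.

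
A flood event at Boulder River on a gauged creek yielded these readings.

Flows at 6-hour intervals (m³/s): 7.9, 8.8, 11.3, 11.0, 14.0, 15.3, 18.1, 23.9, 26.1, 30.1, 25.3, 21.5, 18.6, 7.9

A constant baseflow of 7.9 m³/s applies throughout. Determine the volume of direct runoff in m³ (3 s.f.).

V ≈ 2.79 × 10^6 m³

Direct-runoff ordinates (Q − Q_b): 0.0, 0.9, 3.4, 3.1, 6.1, 7.4, 10.2, 16.0, 18.2, 22.2, 17.4, 13.6, 10.7, 0.0 m³/s.
ΣQ_DR = 129.2 m³/s.
With Δt = 6 h = 21600 s, V = ΣQ_DR · Δt = 129.2 × 21600 = 2.79 × 10^6 m³.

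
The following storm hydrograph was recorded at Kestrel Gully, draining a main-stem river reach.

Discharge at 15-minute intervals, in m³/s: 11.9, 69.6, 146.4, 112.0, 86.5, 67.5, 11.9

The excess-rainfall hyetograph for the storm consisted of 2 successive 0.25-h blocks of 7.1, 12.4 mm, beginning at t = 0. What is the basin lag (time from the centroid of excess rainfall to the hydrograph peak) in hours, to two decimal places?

t_L ≈ 0.22 h

Centroid of excess rainfall: t_c = Σ P_i·t̄_i / ΣP_i = 0.2840 h (block centres at 0.125, 0.375 h).
Hydrograph peak occurs at t = 0.5 h, so basin lag t_L = 0.5 − 0.2840 = 0.22 h.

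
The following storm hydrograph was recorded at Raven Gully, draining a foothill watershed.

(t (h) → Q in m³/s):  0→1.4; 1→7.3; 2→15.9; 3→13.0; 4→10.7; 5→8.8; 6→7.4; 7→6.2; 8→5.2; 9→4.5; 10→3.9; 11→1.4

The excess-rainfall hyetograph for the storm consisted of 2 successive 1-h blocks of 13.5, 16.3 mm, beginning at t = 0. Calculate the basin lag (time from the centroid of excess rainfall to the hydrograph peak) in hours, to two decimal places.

t_L ≈ 0.95 h

Centroid of excess rainfall: t_c = Σ P_i·t̄_i / ΣP_i = 1.0470 h (block centres at 0.5, 1.5 h).
Hydrograph peak occurs at t = 2 h, so basin lag t_L = 2 − 1.0470 = 0.95 h.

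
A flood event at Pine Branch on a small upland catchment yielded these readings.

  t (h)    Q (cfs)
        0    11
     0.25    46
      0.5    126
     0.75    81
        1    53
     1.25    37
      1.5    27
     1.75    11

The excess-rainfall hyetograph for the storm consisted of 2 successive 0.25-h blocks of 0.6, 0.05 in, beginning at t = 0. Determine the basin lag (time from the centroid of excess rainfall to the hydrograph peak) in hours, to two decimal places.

t_L ≈ 0.36 h

Centroid of excess rainfall: t_c = Σ P_i·t̄_i / ΣP_i = 0.1442 h (block centres at 0.125, 0.375 h).
Hydrograph peak occurs at t = 0.5 h, so basin lag t_L = 0.5 − 0.1442 = 0.36 h.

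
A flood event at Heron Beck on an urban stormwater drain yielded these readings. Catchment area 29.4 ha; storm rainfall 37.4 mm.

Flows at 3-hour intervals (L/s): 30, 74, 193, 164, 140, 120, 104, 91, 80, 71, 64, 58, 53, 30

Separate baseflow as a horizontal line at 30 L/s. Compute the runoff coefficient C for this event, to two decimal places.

C ≈ 0.84

ΣQ_DR = 852.0 L/s; V = ΣQ_DR·Δt = 9.202 × 10^6 L.
Runoff depth d = V / A = 31.30 mm.
C = d / P = 31.30 / 37.4 = 0.84.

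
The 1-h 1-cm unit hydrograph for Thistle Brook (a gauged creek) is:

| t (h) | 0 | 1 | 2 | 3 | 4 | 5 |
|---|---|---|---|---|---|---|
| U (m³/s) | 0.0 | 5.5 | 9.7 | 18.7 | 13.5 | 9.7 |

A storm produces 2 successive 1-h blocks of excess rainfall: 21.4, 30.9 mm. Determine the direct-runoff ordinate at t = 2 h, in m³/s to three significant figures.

Q ≈ 37.8 m³/s

By discrete convolution, Q_j = Σ (P_i / 10 mm) · U_{j−i}.
At t = 2 h (j=2): Q = (21.4/10)·9.7 + (30.9/10)·5.5 = 37.8 m³/s.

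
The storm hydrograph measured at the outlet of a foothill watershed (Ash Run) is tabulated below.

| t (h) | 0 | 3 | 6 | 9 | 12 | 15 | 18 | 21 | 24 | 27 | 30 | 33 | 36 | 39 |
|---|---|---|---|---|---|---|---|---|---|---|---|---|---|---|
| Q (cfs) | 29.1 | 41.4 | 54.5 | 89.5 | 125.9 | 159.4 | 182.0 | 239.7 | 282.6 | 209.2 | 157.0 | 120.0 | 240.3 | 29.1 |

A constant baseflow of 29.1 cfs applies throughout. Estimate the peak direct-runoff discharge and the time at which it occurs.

Q_p = 253.5 cfs at t = 24 h

Subtracting baseflow gives direct-runoff ordinates: 0.0, 12.3, 25.4, 60.4, 96.8, 130.3, 152.9, 210.6, 253.5, 180.1, 127.9, 90.9, 211.2, 0.0 cfs.
The maximum is 253.5 cfs, occurring at the reading for t = 24 h.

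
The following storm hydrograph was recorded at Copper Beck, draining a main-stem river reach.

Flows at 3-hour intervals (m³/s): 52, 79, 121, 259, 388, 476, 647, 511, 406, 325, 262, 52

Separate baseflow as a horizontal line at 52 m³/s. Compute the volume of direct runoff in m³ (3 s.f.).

V ≈ 3.19 × 10^7 m³

Direct-runoff ordinates (Q − Q_b): 0.0, 27.0, 69.0, 207.0, 336.0, 424.0, 595.0, 459.0, 354.0, 273.0, 210.0, 0.0 m³/s.
ΣQ_DR = 2954 m³/s.
With Δt = 3 h = 10800 s, V = ΣQ_DR · Δt = 2954 × 10800 = 3.19 × 10^7 m³.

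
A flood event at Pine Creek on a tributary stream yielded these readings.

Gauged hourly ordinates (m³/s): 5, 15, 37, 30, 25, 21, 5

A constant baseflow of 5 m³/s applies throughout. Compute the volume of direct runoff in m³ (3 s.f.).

Direct-runoff ordinates (Q − Q_b): 0.0, 10.0, 32.0, 25.0, 20.0, 16.0, 0.0 m³/s.
ΣQ_DR = 103.0 m³/s.
With Δt = 1 h = 3600 s, V = ΣQ_DR · Δt = 103.0 × 3600 = 3.71 × 10^5 m³.

V ≈ 3.71 × 10^5 m³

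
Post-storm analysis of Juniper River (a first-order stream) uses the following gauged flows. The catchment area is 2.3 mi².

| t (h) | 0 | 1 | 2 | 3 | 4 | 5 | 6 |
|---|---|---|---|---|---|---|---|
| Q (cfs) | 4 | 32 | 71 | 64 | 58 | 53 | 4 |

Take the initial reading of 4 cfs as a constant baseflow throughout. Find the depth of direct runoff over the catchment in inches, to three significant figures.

Direct runoff: 0.0, 28.0, 67.0, 60.0, 54.0, 49.0, 0.0 cfs; ΣQ_DR = 258.0 cfs.
V = ΣQ_DR · Δt = 258.0 × 3600 s = 9.288 × 10^5 ft³.
Over A = 2.3 mi², depth = V / A = 0.174 in.

d ≈ 0.174 in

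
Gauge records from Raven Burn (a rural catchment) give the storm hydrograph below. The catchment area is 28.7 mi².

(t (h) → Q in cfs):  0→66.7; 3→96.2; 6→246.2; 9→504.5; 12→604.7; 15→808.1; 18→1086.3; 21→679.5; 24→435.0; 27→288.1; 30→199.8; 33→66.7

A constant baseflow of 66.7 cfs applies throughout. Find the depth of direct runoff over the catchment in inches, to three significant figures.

d ≈ 0.693 in

Direct runoff: 0.0, 29.5, 179.5, 437.8, 538.0, 741.4, 1019.6, 612.8, 368.3, 221.4, 133.1, 0.0 cfs; ΣQ_DR = 4281 cfs.
V = ΣQ_DR · Δt = 4281 × 10800 s = 4.624 × 10^7 ft³.
Over A = 28.7 mi², depth = V / A = 0.693 in.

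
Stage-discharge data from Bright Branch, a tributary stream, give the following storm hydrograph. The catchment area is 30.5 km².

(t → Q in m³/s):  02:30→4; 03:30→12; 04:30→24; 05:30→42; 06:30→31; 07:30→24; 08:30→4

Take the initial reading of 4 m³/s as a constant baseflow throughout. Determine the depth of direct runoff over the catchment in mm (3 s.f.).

d ≈ 13.3 mm

Direct runoff: 0.0, 8.0, 20.0, 38.0, 27.0, 20.0, 0.0 m³/s; ΣQ_DR = 113.0 m³/s.
V = ΣQ_DR · Δt = 113.0 × 3600 s = 4.068 × 10^5 m³.
Over A = 30.5 km², depth = V / A = 13.3 mm.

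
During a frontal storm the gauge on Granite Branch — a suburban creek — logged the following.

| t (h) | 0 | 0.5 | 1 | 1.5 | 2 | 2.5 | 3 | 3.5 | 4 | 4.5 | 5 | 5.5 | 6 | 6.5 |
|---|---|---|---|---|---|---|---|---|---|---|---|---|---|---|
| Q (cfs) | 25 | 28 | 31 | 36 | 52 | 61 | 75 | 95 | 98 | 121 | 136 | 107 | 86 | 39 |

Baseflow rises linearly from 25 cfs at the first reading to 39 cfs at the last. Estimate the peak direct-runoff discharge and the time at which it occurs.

Q_p = 100.23 cfs at t = 5 h

Subtracting baseflow gives direct-runoff ordinates: 0.00, 1.92, 3.85, 7.77, 22.69, 30.62, 43.54, 62.46, 64.38, 86.31, 100.23, 70.15, 48.08, 0.00 cfs.
The maximum is 100.23 cfs, occurring at the reading for t = 5 h.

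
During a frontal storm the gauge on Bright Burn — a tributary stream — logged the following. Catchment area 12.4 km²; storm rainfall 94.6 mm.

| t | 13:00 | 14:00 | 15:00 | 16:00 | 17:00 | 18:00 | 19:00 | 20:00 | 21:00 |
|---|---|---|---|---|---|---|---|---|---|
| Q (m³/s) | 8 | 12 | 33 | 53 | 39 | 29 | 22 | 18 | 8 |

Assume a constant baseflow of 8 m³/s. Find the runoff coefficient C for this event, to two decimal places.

C ≈ 0.46

ΣQ_DR = 150.0 m³/s; V = ΣQ_DR·Δt = 5.400 × 10^5 m³.
Runoff depth d = V / A = 43.55 mm.
C = d / P = 43.55 / 94.6 = 0.46.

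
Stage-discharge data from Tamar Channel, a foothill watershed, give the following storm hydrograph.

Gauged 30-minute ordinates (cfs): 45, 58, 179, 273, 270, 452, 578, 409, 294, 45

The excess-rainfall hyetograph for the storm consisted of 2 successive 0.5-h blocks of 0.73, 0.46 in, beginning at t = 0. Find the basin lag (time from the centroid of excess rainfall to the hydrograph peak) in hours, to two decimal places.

Centroid of excess rainfall: t_c = Σ P_i·t̄_i / ΣP_i = 0.4433 h (block centres at 0.25, 0.75 h).
Hydrograph peak occurs at t = 3 h, so basin lag t_L = 3 − 0.4433 = 2.56 h.

t_L ≈ 2.56 h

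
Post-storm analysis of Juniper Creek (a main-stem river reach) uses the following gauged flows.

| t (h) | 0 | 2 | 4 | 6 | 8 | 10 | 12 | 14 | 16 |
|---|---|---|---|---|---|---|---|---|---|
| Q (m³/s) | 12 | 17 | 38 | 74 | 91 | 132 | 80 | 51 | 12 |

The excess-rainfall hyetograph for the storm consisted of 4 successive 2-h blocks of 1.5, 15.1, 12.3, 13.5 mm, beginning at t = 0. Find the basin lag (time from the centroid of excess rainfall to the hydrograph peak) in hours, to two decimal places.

Centroid of excess rainfall: t_c = Σ P_i·t̄_i / ΣP_i = 4.7830 h (block centres at 1, 3, 5, 7 h).
Hydrograph peak occurs at t = 10 h, so basin lag t_L = 10 − 4.7830 = 5.22 h.

t_L ≈ 5.22 h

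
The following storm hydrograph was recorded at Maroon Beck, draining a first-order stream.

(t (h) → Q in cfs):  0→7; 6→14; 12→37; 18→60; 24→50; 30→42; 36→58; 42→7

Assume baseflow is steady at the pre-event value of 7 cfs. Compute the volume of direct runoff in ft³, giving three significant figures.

Direct-runoff ordinates (Q − Q_b): 0.0, 7.0, 30.0, 53.0, 43.0, 35.0, 51.0, 0.0 cfs.
ΣQ_DR = 219.0 cfs.
With Δt = 6 h = 21600 s, V = ΣQ_DR · Δt = 219.0 × 21600 = 4.73 × 10^6 ft³.

V ≈ 4.73 × 10^6 ft³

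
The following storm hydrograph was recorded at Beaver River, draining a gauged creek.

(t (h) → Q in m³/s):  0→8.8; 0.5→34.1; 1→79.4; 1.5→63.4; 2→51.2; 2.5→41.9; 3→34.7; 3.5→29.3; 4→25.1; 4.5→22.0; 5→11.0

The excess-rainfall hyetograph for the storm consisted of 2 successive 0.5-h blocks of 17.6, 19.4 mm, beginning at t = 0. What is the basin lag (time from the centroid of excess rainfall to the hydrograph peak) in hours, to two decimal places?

t_L ≈ 0.49 h

Centroid of excess rainfall: t_c = Σ P_i·t̄_i / ΣP_i = 0.5122 h (block centres at 0.25, 0.75 h).
Hydrograph peak occurs at t = 1 h, so basin lag t_L = 1 − 0.5122 = 0.49 h.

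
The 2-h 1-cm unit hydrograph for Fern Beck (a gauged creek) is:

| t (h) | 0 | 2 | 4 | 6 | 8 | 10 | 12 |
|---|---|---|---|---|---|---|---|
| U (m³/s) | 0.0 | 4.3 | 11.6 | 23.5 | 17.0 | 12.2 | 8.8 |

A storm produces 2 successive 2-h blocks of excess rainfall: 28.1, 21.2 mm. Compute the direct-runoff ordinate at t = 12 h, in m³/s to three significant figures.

By discrete convolution, Q_j = Σ (P_i / 10 mm) · U_{j−i}.
At t = 12 h (j=6): Q = (28.1/10)·8.8 + (21.2/10)·12.2 = 50.6 m³/s.

Q ≈ 50.6 m³/s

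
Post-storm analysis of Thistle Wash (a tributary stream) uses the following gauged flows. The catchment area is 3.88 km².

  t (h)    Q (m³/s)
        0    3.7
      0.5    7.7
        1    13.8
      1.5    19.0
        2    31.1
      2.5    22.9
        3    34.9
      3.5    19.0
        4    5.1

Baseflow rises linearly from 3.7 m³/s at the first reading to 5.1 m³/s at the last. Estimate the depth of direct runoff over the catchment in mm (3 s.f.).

d ≈ 54.6 mm

Direct runoff: 0.00, 3.83, 9.75, 14.78, 26.70, 18.32, 30.15, 14.07, 0.00 m³/s; ΣQ_DR = 117.6 m³/s.
V = ΣQ_DR · Δt = 117.6 × 1800 s = 2.117 × 10^5 m³.
Over A = 3.88 km², depth = V / A = 54.6 mm.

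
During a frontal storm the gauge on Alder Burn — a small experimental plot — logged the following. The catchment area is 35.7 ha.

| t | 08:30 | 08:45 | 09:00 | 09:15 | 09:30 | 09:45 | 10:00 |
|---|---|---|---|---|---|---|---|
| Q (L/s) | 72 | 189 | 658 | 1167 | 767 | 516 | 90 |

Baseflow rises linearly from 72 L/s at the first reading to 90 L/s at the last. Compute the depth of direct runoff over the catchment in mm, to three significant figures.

Direct runoff: 0.00, 114.00, 580.00, 1086.00, 683.00, 429.00, 0.00 L/s; ΣQ_DR = 2892 L/s.
V = ΣQ_DR · Δt = 2892 × 900 s = 2.603 × 10^6 L.
Over A = 35.7 ha, depth = V / A = 7.29 mm.

d ≈ 7.29 mm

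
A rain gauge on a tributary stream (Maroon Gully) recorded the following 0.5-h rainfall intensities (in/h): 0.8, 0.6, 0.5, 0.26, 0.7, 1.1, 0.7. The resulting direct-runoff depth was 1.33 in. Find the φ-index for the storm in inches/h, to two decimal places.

φ ≈ 0.29 in/h

Only the 6 blocks with intensity above φ contribute runoff: 0.8, 0.6, 0.5, 0.7, 1.1, 0.7 in/h.
Σ(I−φ)·Δt = d  ⇒  (0.8+0.6+0.5+0.7+1.1+0.7 − 6φ)·0.5 = 1.33
φ = (4.400 − 1.33/0.5) / 6 = 0.29 in/h.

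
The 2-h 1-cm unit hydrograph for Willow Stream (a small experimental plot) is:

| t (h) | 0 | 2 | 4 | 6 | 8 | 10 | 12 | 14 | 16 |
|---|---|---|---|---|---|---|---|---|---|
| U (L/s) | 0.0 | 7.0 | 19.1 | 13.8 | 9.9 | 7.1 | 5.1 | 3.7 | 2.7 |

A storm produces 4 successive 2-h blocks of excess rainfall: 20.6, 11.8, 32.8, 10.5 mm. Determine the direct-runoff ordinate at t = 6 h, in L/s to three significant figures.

By discrete convolution, Q_j = Σ (P_i / 10 mm) · U_{j−i}.
At t = 6 h (j=3): Q = (20.6/10)·13.8 + (11.8/10)·19.1 + (32.8/10)·7.0 + (10.5/10)·0.0 = 73.9 L/s.

Q ≈ 73.9 L/s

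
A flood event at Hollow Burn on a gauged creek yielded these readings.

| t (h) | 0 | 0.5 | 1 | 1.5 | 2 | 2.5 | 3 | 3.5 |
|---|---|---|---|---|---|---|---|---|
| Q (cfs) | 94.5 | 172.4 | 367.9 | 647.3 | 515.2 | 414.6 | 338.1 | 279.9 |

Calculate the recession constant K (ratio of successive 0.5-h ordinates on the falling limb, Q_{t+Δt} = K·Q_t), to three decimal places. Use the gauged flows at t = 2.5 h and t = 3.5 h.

Using the recession-limb readings at t = 2.5 h and t = 3.5 h: Q falls from 414.6 to 279.9 cfs over 2 intervals.
K = (Q₂/Q₁)^(1/2) = (279.9/414.6)^(1/2) = 0.822.

K ≈ 0.822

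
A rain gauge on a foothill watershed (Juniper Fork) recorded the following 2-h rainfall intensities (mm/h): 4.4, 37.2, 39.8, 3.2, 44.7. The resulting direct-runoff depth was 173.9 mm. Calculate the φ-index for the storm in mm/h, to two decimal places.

φ ≈ 11.58 mm/h

Only the 3 blocks with intensity above φ contribute runoff: 37.2, 39.8, 44.7 mm/h.
Σ(I−φ)·Δt = d  ⇒  (37.2+39.8+44.7 − 3φ)·2 = 173.9
φ = (121.7 − 173.9/2) / 3 = 11.58 mm/h.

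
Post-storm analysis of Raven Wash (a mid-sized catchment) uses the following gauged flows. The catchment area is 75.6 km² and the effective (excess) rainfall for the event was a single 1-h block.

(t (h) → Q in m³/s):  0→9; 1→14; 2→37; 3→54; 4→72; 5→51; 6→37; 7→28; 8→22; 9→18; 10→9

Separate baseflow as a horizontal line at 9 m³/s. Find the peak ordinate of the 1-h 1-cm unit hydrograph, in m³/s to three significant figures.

Direct runoff: 0.0, 5.0, 28.0, 45.0, 63.0, 42.0, 28.0, 19.0, 13.0, 9.0, 0.0 m³/s; ΣQ_DR = 252.0 m³/s, peak = 63.0 m³/s.
Runoff depth d = ΣQ_DR·Δt / A = 252.0 × 3600 / (75.6 km²) = 12.00 mm.
The 1-cm UH is the DRH scaled by (10 mm)/d, so U_p = 63.0 × 10/12.00 = 52.5 m³/s.

U_p ≈ 52.5 m³/s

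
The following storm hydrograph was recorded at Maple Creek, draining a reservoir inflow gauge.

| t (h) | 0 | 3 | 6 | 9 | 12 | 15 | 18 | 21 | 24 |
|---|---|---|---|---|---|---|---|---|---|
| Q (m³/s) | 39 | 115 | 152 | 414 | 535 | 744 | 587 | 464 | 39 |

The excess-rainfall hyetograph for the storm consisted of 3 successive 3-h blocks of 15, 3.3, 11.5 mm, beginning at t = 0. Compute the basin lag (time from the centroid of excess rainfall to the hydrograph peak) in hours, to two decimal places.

t_L ≈ 10.85 h

Centroid of excess rainfall: t_c = Σ P_i·t̄_i / ΣP_i = 4.1477 h (block centres at 1.5, 4.5, 7.5 h).
Hydrograph peak occurs at t = 15 h, so basin lag t_L = 15 − 4.1477 = 10.85 h.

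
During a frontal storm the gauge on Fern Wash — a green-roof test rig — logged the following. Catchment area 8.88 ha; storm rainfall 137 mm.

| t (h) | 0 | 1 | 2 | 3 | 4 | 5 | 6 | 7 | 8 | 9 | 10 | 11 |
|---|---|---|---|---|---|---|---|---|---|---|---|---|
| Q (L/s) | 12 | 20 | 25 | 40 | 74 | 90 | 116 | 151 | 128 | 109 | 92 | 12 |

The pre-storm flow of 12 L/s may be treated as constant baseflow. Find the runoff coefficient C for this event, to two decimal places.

ΣQ_DR = 725.0 L/s; V = ΣQ_DR·Δt = 2.610 × 10^6 L.
Runoff depth d = V / A = 29.39 mm.
C = d / P = 29.39 / 137 = 0.21.

C ≈ 0.21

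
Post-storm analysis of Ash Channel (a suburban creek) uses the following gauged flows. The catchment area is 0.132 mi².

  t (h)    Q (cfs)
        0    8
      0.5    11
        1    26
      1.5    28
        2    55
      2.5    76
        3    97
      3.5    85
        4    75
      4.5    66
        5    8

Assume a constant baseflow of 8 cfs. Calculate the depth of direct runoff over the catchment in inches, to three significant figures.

d ≈ 2.62 in

Direct runoff: 0.0, 3.0, 18.0, 20.0, 47.0, 68.0, 89.0, 77.0, 67.0, 58.0, 0.0 cfs; ΣQ_DR = 447.0 cfs.
V = ΣQ_DR · Δt = 447.0 × 1800 s = 8.046 × 10^5 ft³.
Over A = 0.132 mi², depth = V / A = 2.62 in.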